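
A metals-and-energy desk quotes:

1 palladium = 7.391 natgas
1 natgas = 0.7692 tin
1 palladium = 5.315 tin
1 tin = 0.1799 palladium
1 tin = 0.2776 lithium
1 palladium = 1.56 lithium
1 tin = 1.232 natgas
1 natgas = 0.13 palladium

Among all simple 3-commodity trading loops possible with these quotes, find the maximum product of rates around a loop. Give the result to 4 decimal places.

1.0228

palladium→natgas→tin→palladium: 7.391 × 0.7692 × 0.1799 = 1.02276
palladium→tin→natgas→palladium: 5.315 × 1.232 × 0.13 = 0.85125
Maximum is palladium→natgas→tin→palladium at 1.0228; arbitrage exists.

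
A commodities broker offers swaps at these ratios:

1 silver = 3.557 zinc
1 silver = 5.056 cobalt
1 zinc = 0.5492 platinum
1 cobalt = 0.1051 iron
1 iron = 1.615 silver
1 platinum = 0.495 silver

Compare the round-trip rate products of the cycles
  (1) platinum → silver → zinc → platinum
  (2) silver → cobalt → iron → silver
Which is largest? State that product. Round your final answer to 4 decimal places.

0.9670

(1) 0.495 × 3.557 × 0.5492 = 0.96698
(2) 5.056 × 0.1051 × 1.615 = 0.85819
Highest is cycle (1) at 0.9670 (≤1, no arbitrage).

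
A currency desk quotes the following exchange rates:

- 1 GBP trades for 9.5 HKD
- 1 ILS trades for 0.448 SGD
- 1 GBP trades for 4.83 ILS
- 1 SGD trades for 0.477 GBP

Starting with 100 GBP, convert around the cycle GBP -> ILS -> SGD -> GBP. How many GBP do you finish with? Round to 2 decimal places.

100 GBP × 4.83 = 483 ILS
483 ILS × 0.448 = 216.384 SGD
216.384 SGD × 0.477 = 103.215168 GBP

103.22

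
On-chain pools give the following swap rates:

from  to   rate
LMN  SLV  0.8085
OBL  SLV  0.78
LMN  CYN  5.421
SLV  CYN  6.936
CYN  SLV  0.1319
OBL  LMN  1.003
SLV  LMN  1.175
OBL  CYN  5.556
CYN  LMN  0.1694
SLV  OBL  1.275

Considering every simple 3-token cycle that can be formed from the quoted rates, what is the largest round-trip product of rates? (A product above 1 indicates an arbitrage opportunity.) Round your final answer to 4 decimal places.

LMN→SLV→OBL→LMN: 0.8085 × 1.275 × 1.003 = 1.03393
LMN→SLV→CYN→LMN: 0.8085 × 6.936 × 0.1694 = 0.94995
OBL→CYN→SLV→OBL: 5.556 × 0.1319 × 1.275 = 0.93437
LMN→CYN→SLV→LMN: 5.421 × 0.1319 × 1.175 = 0.84016
Maximum is LMN→SLV→OBL→LMN at 1.0339; arbitrage exists.

1.0339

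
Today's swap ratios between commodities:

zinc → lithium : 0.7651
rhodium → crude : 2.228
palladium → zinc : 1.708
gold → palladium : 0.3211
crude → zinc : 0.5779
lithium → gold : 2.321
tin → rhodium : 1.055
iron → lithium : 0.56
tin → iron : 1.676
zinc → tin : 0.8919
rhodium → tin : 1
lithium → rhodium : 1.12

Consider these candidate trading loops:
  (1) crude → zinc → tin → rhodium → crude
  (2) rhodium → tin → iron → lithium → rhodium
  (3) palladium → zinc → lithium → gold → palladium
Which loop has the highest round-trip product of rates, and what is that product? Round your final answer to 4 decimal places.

1.2115

(1) 0.5779 × 0.8919 × 1.055 × 2.228 = 1.21154
(2) 1 × 1.676 × 0.56 × 1.12 = 1.05119
(3) 1.708 × 0.7651 × 2.321 × 0.3211 = 0.97392
Highest is cycle (1) at 1.2115 (>1, arbitrage).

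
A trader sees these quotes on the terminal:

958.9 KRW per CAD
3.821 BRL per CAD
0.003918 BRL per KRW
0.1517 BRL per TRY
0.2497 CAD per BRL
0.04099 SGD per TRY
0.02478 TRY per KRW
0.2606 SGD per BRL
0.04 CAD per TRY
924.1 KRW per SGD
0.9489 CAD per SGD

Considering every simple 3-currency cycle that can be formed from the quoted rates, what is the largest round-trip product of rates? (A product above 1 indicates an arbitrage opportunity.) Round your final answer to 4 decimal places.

KRW→TRY→CAD→KRW: 0.02478 × 0.04 × 958.9 = 0.95046
SGD→CAD→BRL→SGD: 0.9489 × 3.821 × 0.2606 = 0.94487
KRW→BRL→SGD→KRW: 0.003918 × 0.2606 × 924.1 = 0.94353
KRW→TRY→SGD→KRW: 0.02478 × 0.04099 × 924.1 = 0.93864
KRW→BRL→CAD→KRW: 0.003918 × 0.2497 × 958.9 = 0.93812
Maximum is KRW→TRY→CAD→KRW at 0.9505; no arbitrage — every cycle loses value.

0.9505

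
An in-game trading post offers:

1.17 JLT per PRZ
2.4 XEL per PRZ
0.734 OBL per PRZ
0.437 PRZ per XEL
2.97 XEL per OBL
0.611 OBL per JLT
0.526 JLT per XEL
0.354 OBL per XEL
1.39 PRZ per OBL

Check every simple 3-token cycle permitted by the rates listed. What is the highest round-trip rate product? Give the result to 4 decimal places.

1.1809

XEL→OBL→PRZ→XEL: 0.354 × 1.39 × 2.4 = 1.18094
OBL→PRZ→JLT→OBL: 1.39 × 1.17 × 0.611 = 0.99367
XEL→JLT→OBL→XEL: 0.526 × 0.611 × 2.97 = 0.95452
XEL→PRZ→OBL→XEL: 0.437 × 0.734 × 2.97 = 0.95265
Maximum is XEL→OBL→PRZ→XEL at 1.1809; arbitrage exists.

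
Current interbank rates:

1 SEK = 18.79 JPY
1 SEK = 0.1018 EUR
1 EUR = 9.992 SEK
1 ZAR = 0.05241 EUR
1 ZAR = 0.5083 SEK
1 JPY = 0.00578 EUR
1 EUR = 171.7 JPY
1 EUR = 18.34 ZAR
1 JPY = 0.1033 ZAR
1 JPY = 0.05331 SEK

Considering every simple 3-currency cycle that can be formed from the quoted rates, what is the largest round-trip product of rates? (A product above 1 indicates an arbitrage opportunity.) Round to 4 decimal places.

1.0852

EUR→SEK→JPY→EUR: 9.992 × 18.79 × 0.00578 = 1.08519
ZAR→SEK→JPY→ZAR: 0.5083 × 18.79 × 0.1033 = 0.98661
EUR→ZAR→SEK→EUR: 18.34 × 0.5083 × 0.1018 = 0.94900
EUR→JPY→SEK→EUR: 171.7 × 0.05331 × 0.1018 = 0.93181
EUR→JPY→ZAR→EUR: 171.7 × 0.1033 × 0.05241 = 0.92958
Maximum is EUR→SEK→JPY→EUR at 1.0852; arbitrage exists.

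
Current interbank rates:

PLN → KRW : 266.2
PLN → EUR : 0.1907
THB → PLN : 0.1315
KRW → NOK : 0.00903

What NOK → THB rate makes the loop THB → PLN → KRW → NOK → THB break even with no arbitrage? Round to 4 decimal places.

Known legs of the cycle: 0.1315 × 266.2 × 0.00903 = 0.316097859
For no arbitrage the full-cycle product must be 1, so the missing rate is 1 / 0.316097859 ≈ 3.163577.

3.1636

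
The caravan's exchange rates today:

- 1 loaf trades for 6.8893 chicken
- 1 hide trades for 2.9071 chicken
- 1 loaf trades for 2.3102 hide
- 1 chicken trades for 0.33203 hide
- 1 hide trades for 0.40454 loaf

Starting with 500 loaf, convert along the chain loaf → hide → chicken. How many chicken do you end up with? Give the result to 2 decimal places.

500 loaf × 2.3102 = 1155.1 hide
1155.1 hide × 2.9071 = 3357.99121 chicken

3357.99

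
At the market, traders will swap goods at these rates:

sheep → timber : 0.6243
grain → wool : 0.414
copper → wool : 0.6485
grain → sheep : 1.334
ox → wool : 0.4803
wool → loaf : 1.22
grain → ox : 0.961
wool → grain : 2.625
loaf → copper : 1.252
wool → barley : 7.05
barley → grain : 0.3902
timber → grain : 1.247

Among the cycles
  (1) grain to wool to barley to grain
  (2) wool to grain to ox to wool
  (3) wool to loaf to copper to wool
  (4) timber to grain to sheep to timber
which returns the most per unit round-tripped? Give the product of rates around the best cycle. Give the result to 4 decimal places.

(1) 0.414 × 7.05 × 0.3902 = 1.13888
(2) 2.625 × 0.961 × 0.4803 = 1.21162
(3) 1.22 × 1.252 × 0.6485 = 0.99054
(4) 1.247 × 1.334 × 0.6243 = 1.03852
Highest is cycle (2) at 1.2116 (>1, arbitrage).

1.2116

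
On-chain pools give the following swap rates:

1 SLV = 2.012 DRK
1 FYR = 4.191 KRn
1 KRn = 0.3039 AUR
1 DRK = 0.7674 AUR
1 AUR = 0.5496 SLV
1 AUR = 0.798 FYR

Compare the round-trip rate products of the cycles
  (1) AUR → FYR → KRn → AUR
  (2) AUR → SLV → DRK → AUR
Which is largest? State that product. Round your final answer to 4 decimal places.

1.0164

(1) 0.798 × 4.191 × 0.3039 = 1.01637
(2) 0.5496 × 2.012 × 0.7674 = 0.84859
Highest is cycle (1) at 1.0164 (>1, arbitrage).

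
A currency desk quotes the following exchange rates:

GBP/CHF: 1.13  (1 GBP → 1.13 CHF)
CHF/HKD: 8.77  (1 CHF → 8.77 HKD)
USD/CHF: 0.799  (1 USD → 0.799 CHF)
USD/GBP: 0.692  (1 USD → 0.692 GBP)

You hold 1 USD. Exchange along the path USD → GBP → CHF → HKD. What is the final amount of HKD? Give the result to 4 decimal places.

6.8578

1 USD × 0.692 = 0.692 GBP
0.692 GBP × 1.13 = 0.78196 CHF
0.78196 CHF × 8.77 = 6.8577892 HKD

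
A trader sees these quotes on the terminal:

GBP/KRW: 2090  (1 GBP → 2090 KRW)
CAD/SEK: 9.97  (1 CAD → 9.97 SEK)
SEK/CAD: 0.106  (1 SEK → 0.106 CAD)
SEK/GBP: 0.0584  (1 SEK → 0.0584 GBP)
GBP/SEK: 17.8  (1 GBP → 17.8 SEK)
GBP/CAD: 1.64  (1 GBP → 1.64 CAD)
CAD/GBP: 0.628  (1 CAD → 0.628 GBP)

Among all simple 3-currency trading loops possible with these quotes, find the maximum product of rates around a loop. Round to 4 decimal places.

GBP→SEK→CAD→GBP: 17.8 × 0.106 × 0.628 = 1.18491
GBP→CAD→SEK→GBP: 1.64 × 9.97 × 0.0584 = 0.95489
Maximum is GBP→SEK→CAD→GBP at 1.1849; arbitrage exists.

1.1849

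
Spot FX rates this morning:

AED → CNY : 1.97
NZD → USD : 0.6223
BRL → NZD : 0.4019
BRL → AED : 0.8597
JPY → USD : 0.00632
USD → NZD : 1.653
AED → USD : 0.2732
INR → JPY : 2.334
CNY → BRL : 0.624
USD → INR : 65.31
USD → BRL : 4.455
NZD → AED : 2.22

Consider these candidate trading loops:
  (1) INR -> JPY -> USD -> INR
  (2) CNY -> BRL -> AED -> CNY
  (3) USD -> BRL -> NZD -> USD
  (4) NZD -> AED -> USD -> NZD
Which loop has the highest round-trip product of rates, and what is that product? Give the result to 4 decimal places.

1.1142

(1) 2.334 × 0.00632 × 65.31 = 0.96338
(2) 0.624 × 0.8597 × 1.97 = 1.05681
(3) 4.455 × 0.4019 × 0.6223 = 1.11421
(4) 2.22 × 0.2732 × 1.653 = 1.00255
Highest is cycle (3) at 1.1142 (>1, arbitrage).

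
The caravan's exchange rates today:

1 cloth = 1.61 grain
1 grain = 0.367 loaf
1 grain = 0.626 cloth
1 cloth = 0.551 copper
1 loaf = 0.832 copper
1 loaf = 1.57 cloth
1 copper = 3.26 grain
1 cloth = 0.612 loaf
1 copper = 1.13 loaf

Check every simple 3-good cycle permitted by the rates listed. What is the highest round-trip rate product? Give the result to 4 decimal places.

grain→cloth→copper→grain: 0.626 × 0.551 × 3.26 = 1.12446
loaf→copper→grain→loaf: 0.832 × 3.26 × 0.367 = 0.99542
loaf→cloth→copper→loaf: 1.57 × 0.551 × 1.13 = 0.97753
loaf→cloth→grain→loaf: 1.57 × 1.61 × 0.367 = 0.92767
Maximum is grain→cloth→copper→grain at 1.1245; arbitrage exists.

1.1245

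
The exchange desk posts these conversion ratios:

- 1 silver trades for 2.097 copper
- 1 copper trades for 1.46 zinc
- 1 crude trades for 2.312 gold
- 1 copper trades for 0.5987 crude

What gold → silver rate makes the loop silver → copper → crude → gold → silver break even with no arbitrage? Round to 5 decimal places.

0.34451

Known legs of the cycle: 2.097 × 0.5987 × 2.312 = 2.9026556568
For no arbitrage the full-cycle product must be 1, so the missing rate is 1 / 2.9026556568 ≈ 0.3445121.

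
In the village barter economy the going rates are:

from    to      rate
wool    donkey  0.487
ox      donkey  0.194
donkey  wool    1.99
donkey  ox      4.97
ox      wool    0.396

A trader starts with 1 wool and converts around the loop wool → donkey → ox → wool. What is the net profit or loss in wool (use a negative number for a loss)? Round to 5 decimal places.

-0.04153

1 wool × 0.487 = 0.487 donkey
0.487 donkey × 4.97 = 2.42039 ox
2.42039 ox × 0.396 = 0.95847444 wool
Net change: 0.95847444 − 1 = -0.04152556 wool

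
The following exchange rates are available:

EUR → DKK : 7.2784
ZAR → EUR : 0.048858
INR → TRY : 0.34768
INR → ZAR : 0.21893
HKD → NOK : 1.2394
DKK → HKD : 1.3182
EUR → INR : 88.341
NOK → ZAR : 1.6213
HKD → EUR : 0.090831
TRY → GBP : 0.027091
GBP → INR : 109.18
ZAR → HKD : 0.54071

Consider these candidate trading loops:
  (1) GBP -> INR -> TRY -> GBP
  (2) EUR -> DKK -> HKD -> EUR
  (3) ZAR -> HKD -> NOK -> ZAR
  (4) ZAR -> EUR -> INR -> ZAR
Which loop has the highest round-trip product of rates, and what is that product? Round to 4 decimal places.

1.0865

(1) 109.18 × 0.34768 × 0.027091 = 1.02837
(2) 7.2784 × 1.3182 × 0.090831 = 0.87147
(3) 0.54071 × 1.2394 × 1.6213 = 1.08652
(4) 0.048858 × 88.341 × 0.21893 = 0.94494
Highest is cycle (3) at 1.0865 (>1, arbitrage).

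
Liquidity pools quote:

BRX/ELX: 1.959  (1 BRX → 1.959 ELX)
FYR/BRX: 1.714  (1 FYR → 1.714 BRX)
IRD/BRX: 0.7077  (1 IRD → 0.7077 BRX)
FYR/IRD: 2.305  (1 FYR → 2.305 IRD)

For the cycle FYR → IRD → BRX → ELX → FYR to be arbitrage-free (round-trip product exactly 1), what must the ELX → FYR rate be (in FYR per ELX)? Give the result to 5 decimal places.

Known legs of the cycle: 2.305 × 0.7077 × 1.959 = 3.1956158115
For no arbitrage the full-cycle product must be 1, so the missing rate is 1 / 3.1956158115 ≈ 0.3129287.

0.31293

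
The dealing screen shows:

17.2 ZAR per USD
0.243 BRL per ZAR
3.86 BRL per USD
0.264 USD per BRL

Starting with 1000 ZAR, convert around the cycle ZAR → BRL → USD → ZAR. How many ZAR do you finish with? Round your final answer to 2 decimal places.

1000 ZAR × 0.243 = 243 BRL
243 BRL × 0.264 = 64.152 USD
64.152 USD × 17.2 = 1103.4144 ZAR

1103.41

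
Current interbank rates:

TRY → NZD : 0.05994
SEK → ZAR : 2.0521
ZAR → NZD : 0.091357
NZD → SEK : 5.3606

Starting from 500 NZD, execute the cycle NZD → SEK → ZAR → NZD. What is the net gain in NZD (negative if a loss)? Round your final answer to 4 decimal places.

2.4858

500 NZD × 5.3606 = 2680.3 SEK
2680.3 SEK × 2.0521 = 5500.24363 ZAR
5500.24363 ZAR × 0.091357 = 502.48575730591 NZD
Net change: 502.48575730591 − 500 = 2.48575730591 NZD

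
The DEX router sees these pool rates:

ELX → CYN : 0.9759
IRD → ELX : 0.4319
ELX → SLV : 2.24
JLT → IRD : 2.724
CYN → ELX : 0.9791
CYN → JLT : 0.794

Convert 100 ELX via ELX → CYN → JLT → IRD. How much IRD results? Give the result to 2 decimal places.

211.07

100 ELX × 0.9759 = 97.59 CYN
97.59 CYN × 0.794 = 77.48646 JLT
77.48646 JLT × 2.724 = 211.07311704 IRD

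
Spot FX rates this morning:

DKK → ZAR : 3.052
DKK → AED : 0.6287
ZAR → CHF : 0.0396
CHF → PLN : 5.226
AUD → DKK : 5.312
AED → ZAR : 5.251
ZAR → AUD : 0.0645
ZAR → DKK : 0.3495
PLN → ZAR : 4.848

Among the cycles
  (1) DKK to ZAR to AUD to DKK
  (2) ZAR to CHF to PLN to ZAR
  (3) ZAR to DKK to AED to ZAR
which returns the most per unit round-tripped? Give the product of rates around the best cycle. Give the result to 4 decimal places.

1.1538

(1) 3.052 × 0.0645 × 5.312 = 1.04569
(2) 0.0396 × 5.226 × 4.848 = 1.00329
(3) 0.3495 × 0.6287 × 5.251 = 1.15381
Highest is cycle (3) at 1.1538 (>1, arbitrage).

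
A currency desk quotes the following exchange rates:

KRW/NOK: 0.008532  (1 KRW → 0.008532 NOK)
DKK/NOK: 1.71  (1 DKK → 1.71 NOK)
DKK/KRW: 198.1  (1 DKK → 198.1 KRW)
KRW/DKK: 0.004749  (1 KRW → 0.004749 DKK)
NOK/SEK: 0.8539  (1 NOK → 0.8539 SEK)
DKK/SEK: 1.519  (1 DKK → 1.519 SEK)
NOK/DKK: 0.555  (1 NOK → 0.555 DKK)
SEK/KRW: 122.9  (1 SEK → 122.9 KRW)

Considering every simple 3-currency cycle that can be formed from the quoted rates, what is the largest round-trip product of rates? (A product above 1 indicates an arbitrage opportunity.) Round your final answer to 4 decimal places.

NOK→DKK→KRW→NOK: 0.555 × 198.1 × 0.008532 = 0.93806
NOK→SEK→KRW→NOK: 0.8539 × 122.9 × 0.008532 = 0.89538
SEK→KRW→DKK→SEK: 122.9 × 0.004749 × 1.519 = 0.88657
Maximum is NOK→DKK→KRW→NOK at 0.9381; no arbitrage — every cycle loses value.

0.9381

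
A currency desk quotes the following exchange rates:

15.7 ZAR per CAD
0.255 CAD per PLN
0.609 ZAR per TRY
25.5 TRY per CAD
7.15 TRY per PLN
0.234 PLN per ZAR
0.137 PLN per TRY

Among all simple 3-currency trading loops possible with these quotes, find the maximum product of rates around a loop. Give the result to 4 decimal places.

1.0189

TRY→ZAR→PLN→TRY: 0.609 × 0.234 × 7.15 = 1.01892
CAD→ZAR→PLN→CAD: 15.7 × 0.234 × 0.255 = 0.93682
CAD→TRY→PLN→CAD: 25.5 × 0.137 × 0.255 = 0.89084
Maximum is TRY→ZAR→PLN→TRY at 1.0189; arbitrage exists.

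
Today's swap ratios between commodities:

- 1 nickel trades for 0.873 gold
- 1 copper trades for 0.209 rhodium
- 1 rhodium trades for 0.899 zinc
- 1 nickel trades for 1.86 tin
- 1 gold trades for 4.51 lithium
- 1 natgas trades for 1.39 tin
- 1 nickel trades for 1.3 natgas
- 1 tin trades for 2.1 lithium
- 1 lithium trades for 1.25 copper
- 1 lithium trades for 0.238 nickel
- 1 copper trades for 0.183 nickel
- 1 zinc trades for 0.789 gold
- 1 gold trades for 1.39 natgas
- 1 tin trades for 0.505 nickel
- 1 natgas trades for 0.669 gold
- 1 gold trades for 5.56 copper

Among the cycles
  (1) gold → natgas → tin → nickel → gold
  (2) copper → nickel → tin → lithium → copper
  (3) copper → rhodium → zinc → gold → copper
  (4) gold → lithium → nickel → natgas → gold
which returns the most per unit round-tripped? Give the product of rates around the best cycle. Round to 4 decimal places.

0.9335

(1) 1.39 × 1.39 × 0.505 × 0.873 = 0.85180
(2) 0.183 × 1.86 × 2.1 × 1.25 = 0.89350
(3) 0.209 × 0.899 × 0.789 × 5.56 = 0.82425
(4) 4.51 × 0.238 × 1.3 × 0.669 = 0.93352
Highest is cycle (4) at 0.9335 (≤1, no arbitrage).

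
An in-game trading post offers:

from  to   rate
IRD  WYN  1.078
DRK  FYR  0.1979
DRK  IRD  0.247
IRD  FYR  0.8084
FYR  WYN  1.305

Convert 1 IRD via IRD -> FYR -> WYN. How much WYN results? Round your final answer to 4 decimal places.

1.0550

1 IRD × 0.8084 = 0.8084 FYR
0.8084 FYR × 1.305 = 1.054962 WYN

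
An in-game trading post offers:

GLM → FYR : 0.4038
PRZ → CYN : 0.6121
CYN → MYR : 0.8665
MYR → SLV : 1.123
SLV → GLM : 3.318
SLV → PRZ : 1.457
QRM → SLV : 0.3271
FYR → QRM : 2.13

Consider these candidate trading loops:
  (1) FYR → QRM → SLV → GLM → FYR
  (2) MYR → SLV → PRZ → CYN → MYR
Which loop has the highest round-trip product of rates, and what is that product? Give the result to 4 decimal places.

(1) 2.13 × 0.3271 × 3.318 × 0.4038 = 0.93348
(2) 1.123 × 1.457 × 0.6121 × 0.8665 = 0.86782
Highest is cycle (1) at 0.9335 (≤1, no arbitrage).

0.9335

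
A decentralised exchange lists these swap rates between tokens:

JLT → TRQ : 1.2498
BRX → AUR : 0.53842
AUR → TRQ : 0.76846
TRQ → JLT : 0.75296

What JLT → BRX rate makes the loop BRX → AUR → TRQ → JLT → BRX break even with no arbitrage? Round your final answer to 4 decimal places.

3.2099

Known legs of the cycle: 0.53842 × 0.76846 × 0.75296 = 0.311540387430272
For no arbitrage the full-cycle product must be 1, so the missing rate is 1 / 0.311540387430272 ≈ 3.209857.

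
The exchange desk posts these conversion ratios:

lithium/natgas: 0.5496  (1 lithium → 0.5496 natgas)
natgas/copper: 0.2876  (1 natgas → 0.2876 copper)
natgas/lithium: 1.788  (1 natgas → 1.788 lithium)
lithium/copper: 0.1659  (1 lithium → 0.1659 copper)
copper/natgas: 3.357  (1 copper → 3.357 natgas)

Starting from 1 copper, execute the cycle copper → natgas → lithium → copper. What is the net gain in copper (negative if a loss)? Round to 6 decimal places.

1 copper × 3.357 = 3.357 natgas
3.357 natgas × 1.788 = 6.002316 lithium
6.002316 lithium × 0.1659 = 0.9957842244 copper
Net change: 0.9957842244 − 1 = -0.0042157756 copper

-0.004216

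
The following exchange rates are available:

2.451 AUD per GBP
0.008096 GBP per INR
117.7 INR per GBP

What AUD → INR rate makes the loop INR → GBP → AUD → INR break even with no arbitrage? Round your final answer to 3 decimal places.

50.395

Known legs of the cycle: 0.008096 × 2.451 = 0.019843296
For no arbitrage the full-cycle product must be 1, so the missing rate is 1 / 0.019843296 ≈ 50.39485.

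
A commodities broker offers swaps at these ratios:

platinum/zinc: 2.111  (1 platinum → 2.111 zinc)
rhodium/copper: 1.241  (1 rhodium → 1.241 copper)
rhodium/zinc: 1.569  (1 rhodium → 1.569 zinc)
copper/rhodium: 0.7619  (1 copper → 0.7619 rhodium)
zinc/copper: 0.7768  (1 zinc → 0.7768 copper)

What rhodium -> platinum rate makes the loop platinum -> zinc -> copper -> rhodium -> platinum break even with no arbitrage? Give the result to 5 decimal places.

0.80040

Known legs of the cycle: 2.111 × 0.7768 × 0.7619 = 1.24938251512
For no arbitrage the full-cycle product must be 1, so the missing rate is 1 / 1.24938251512 ≈ 0.8003954.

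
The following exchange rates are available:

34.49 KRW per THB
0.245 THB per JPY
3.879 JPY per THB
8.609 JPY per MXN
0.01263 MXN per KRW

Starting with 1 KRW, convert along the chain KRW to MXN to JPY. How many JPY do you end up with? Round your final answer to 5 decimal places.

1 KRW × 0.01263 = 0.01263 MXN
0.01263 MXN × 8.609 = 0.10873167 JPY

0.10873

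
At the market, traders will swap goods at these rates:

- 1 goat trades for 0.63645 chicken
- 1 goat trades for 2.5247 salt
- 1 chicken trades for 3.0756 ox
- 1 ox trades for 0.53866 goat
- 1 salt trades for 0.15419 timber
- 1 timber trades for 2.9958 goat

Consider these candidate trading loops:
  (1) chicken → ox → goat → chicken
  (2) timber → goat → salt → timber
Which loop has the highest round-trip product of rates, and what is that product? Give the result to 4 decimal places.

(1) 3.0756 × 0.53866 × 0.63645 = 1.05441
(2) 2.9958 × 2.5247 × 0.15419 = 1.16622
Highest is cycle (2) at 1.1662 (>1, arbitrage).

1.1662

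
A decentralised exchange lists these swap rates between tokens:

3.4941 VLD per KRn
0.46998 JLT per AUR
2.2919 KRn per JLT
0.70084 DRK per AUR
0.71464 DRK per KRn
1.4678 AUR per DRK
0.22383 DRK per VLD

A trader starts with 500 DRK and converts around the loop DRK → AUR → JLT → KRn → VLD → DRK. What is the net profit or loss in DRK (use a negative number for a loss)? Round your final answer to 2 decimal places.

500 DRK × 1.4678 = 733.9 AUR
733.9 AUR × 0.46998 = 344.918322 JLT
344.918322 JLT × 2.2919 = 790.5183021918 KRn
790.5183021918 KRn × 3.4941 = 2762.14999968836838 VLD
2762.14999968836838 VLD × 0.22383 = 618.2520344302474944954 DRK
Net change: 618.2520344302474944954 − 500 = 118.2520344302474944954 DRK

118.25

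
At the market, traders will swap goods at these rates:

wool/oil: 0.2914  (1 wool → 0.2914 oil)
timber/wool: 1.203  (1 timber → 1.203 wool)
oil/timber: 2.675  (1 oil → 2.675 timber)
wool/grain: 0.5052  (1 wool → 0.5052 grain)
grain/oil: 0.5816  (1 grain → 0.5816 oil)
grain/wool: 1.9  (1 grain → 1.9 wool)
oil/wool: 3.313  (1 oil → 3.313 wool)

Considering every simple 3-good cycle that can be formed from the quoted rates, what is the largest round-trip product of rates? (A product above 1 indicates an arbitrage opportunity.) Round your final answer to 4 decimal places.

0.9734

grain→oil→wool→grain: 0.5816 × 3.313 × 0.5052 = 0.97344
timber→wool→oil→timber: 1.203 × 0.2914 × 2.675 = 0.93773
Maximum is grain→oil→wool→grain at 0.9734; no arbitrage — every cycle loses value.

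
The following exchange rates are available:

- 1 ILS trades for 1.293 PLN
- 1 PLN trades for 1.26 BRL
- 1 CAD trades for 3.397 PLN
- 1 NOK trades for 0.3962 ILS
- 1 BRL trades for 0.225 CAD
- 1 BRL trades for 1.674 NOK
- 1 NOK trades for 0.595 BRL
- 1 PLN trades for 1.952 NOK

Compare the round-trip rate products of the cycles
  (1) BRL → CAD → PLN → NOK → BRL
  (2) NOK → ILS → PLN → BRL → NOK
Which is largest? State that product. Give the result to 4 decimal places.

(1) 0.225 × 3.397 × 1.952 × 0.595 = 0.88772
(2) 0.3962 × 1.293 × 1.26 × 1.674 = 1.08054
Highest is cycle (2) at 1.0805 (>1, arbitrage).

1.0805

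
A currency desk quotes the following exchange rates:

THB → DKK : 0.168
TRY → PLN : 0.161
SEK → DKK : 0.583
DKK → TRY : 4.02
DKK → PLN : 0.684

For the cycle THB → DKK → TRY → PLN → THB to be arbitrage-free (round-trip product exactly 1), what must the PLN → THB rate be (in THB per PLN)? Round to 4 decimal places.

9.1968

Known legs of the cycle: 0.168 × 4.02 × 0.161 = 0.10873296
For no arbitrage the full-cycle product must be 1, so the missing rate is 1 / 0.10873296 ≈ 9.196843.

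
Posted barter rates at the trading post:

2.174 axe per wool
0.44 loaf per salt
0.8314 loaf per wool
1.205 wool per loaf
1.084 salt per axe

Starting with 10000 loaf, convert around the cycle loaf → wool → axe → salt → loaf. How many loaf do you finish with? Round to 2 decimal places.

10000 loaf × 1.205 = 12050 wool
12050 wool × 2.174 = 26196.7 axe
26196.7 axe × 1.084 = 28397.2228 salt
28397.2228 salt × 0.44 = 12494.778032 loaf

12494.78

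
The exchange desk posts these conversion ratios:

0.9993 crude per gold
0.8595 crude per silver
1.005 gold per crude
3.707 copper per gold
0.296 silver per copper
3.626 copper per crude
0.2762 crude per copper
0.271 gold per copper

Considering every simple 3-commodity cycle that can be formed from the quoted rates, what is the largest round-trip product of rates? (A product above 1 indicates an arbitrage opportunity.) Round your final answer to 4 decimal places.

1.0290

crude→gold→copper→crude: 1.005 × 3.707 × 0.2762 = 1.02899
crude→copper→gold→crude: 3.626 × 0.271 × 0.9993 = 0.98196
silver→crude→copper→silver: 0.8595 × 3.626 × 0.296 = 0.92250
Maximum is crude→gold→copper→crude at 1.0290; arbitrage exists.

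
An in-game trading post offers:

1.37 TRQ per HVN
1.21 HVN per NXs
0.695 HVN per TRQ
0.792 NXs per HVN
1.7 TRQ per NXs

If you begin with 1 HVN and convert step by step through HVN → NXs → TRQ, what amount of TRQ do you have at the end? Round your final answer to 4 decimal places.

1.3464

1 HVN × 0.792 = 0.792 NXs
0.792 NXs × 1.7 = 1.3464 TRQ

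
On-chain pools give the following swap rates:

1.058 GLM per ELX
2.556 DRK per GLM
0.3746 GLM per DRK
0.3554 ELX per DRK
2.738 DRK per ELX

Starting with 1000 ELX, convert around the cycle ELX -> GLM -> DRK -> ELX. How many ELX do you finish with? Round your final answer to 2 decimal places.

1000 ELX × 1.058 = 1058 GLM
1058 GLM × 2.556 = 2704.248 DRK
2704.248 DRK × 0.3554 = 961.0897392 ELX

961.09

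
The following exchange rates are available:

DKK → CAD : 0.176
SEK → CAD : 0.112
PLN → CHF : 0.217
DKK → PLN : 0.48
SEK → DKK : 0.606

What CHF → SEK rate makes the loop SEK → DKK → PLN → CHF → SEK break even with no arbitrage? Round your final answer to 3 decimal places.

Known legs of the cycle: 0.606 × 0.48 × 0.217 = 0.06312096
For no arbitrage the full-cycle product must be 1, so the missing rate is 1 / 0.06312096 ≈ 15.84260.

15.843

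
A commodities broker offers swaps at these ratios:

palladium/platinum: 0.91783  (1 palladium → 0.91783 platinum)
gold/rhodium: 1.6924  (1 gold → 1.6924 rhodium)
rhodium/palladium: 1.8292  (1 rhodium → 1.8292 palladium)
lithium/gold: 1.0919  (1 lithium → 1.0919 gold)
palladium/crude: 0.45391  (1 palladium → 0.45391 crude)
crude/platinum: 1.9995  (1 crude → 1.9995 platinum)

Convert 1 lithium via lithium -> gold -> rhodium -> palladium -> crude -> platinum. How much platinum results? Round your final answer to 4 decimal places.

3.0679

1 lithium × 1.0919 = 1.0919 gold
1.0919 gold × 1.6924 = 1.84793156 rhodium
1.84793156 rhodium × 1.8292 = 3.380236409552 palladium
3.380236409552 palladium × 0.45391 = 1.53432310865974832 crude
1.53432310865974832 crude × 1.9995 = 3.06787905576516676584 platinum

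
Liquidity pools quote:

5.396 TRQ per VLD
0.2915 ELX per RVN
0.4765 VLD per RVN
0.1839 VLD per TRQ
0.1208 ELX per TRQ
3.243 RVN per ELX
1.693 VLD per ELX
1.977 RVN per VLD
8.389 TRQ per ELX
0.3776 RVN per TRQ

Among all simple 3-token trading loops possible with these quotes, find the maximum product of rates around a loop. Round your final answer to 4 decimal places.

VLD→TRQ→ELX→VLD: 5.396 × 0.1208 × 1.693 = 1.10356
VLD→RVN→ELX→VLD: 1.977 × 0.2915 × 1.693 = 0.97567
VLD→TRQ→RVN→VLD: 5.396 × 0.3776 × 0.4765 = 0.97088
ELX→TRQ→RVN→ELX: 8.389 × 0.3776 × 0.2915 = 0.92338
Maximum is VLD→TRQ→ELX→VLD at 1.1036; arbitrage exists.

1.1036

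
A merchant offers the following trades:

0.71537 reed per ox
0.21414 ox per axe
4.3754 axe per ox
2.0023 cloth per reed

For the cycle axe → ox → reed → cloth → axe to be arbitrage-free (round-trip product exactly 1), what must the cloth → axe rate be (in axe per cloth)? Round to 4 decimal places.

Known legs of the cycle: 0.21414 × 0.71537 × 2.0023 = 0.30673099906314
For no arbitrage the full-cycle product must be 1, so the missing rate is 1 / 0.30673099906314 ≈ 3.260186.

3.2602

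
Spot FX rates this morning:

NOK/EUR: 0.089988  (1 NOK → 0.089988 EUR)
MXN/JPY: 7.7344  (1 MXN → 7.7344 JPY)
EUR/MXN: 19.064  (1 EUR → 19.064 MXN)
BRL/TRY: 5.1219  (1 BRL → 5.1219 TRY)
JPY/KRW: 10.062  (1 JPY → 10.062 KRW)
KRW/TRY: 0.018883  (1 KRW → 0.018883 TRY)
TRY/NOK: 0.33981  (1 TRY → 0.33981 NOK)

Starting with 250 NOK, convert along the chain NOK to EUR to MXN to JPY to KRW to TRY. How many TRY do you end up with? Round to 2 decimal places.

630.26

250 NOK × 0.089988 = 22.497 EUR
22.497 EUR × 19.064 = 428.882808 MXN
428.882808 MXN × 7.7344 = 3317.1511901952 JPY
3317.1511901952 JPY × 10.062 = 33377.1752757441024 KRW
33377.1752757441024 KRW × 0.018883 = 630.2612007318758856192 TRY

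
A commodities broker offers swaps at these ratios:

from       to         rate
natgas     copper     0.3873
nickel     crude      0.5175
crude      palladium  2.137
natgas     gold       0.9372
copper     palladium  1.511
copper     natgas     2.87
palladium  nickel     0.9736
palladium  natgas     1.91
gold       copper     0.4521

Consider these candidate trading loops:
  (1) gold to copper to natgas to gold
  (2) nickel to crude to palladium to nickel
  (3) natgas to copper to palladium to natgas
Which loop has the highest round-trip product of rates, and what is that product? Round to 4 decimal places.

1.2160

(1) 0.4521 × 2.87 × 0.9372 = 1.21604
(2) 0.5175 × 2.137 × 0.9736 = 1.07670
(3) 0.3873 × 1.511 × 1.91 = 1.11775
Highest is cycle (1) at 1.2160 (>1, arbitrage).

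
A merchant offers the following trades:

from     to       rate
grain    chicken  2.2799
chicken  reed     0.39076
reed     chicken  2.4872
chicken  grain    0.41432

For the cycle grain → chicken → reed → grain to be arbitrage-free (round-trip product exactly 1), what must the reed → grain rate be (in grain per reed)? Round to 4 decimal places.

1.1225

Known legs of the cycle: 2.2799 × 0.39076 = 0.890893724
For no arbitrage the full-cycle product must be 1, so the missing rate is 1 / 0.890893724 ≈ 1.122468.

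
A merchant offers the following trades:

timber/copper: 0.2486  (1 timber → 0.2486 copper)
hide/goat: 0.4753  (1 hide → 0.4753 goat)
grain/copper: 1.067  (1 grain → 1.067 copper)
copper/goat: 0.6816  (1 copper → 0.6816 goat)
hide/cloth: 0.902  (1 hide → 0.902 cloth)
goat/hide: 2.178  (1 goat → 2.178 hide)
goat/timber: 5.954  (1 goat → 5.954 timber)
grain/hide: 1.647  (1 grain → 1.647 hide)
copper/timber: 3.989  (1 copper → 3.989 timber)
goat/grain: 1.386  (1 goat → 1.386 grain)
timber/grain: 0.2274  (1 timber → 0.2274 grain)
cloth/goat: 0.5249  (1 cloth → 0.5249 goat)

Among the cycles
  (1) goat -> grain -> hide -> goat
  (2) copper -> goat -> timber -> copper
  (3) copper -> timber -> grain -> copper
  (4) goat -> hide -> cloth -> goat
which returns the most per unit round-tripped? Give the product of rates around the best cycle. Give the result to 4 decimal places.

1.0850

(1) 1.386 × 1.647 × 0.4753 = 1.08499
(2) 0.6816 × 5.954 × 0.2486 = 1.00888
(3) 3.989 × 0.2274 × 1.067 = 0.96787
(4) 2.178 × 0.902 × 0.5249 = 1.03120
Highest is cycle (1) at 1.0850 (>1, arbitrage).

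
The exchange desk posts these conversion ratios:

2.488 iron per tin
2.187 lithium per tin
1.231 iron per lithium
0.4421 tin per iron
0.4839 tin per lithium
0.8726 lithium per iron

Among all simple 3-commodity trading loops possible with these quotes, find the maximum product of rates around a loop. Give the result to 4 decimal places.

1.1902

iron→tin→lithium→iron: 0.4421 × 2.187 × 1.231 = 1.19022
iron→lithium→tin→iron: 0.8726 × 0.4839 × 2.488 = 1.05056
Maximum is iron→tin→lithium→iron at 1.1902; arbitrage exists.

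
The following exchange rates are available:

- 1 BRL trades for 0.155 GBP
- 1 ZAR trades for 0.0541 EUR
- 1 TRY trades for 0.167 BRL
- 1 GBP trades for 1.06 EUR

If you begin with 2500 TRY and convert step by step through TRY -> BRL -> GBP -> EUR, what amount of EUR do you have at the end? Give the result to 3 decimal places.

2500 TRY × 0.167 = 417.5 BRL
417.5 BRL × 0.155 = 64.7125 GBP
64.7125 GBP × 1.06 = 68.59525 EUR

68.595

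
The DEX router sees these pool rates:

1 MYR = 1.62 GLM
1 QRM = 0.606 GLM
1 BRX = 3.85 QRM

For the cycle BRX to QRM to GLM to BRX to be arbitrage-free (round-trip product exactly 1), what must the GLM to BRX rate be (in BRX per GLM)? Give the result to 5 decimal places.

Known legs of the cycle: 3.85 × 0.606 = 2.3331
For no arbitrage the full-cycle product must be 1, so the missing rate is 1 / 2.3331 ≈ 0.4286143.

0.42861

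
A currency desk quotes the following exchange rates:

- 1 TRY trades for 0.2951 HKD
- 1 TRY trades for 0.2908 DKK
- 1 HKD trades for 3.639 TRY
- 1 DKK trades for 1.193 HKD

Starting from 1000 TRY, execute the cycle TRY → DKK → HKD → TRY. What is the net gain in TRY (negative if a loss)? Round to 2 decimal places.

1000 TRY × 0.2908 = 290.8 DKK
290.8 DKK × 1.193 = 346.9244 HKD
346.9244 HKD × 3.639 = 1262.4578916 TRY
Net change: 1262.4578916 − 1000 = 262.4578916 TRY

262.46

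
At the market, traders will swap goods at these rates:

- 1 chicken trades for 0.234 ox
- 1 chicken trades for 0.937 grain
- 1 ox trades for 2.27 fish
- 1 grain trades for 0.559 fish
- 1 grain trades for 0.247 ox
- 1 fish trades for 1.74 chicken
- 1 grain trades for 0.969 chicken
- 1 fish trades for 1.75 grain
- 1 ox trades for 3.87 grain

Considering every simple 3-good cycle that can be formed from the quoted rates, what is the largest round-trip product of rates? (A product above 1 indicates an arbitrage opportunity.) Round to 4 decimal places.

ox→fish→grain→ox: 2.27 × 1.75 × 0.247 = 0.98121
chicken→ox→fish→chicken: 0.234 × 2.27 × 1.74 = 0.92425
chicken→grain→fish→chicken: 0.937 × 0.559 × 1.74 = 0.91138
chicken→ox→grain→chicken: 0.234 × 3.87 × 0.969 = 0.87751
Maximum is ox→fish→grain→ox at 0.9812; no arbitrage — every cycle loses value.

0.9812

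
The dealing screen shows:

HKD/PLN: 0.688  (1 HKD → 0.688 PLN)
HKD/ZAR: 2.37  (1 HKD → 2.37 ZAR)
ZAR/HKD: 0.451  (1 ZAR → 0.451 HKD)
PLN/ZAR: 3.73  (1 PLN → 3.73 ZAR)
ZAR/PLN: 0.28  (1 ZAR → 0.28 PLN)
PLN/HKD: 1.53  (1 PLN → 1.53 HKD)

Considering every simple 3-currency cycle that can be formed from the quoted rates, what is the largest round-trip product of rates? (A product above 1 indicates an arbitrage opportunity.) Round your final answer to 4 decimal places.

PLN→ZAR→HKD→PLN: 3.73 × 0.451 × 0.688 = 1.15737
PLN→HKD→ZAR→PLN: 1.53 × 2.37 × 0.28 = 1.01531
Maximum is PLN→ZAR→HKD→PLN at 1.1574; arbitrage exists.

1.1574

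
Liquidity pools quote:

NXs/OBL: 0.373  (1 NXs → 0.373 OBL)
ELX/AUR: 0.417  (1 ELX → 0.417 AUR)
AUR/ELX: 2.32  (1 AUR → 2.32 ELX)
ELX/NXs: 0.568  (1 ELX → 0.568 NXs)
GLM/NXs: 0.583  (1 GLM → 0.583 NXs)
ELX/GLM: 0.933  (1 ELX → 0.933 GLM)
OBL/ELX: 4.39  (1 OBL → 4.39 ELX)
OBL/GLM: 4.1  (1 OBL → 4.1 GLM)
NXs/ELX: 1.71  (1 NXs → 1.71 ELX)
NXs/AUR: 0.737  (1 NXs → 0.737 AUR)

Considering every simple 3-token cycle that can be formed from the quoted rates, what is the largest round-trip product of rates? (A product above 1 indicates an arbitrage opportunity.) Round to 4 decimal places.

NXs→AUR→ELX→NXs: 0.737 × 2.32 × 0.568 = 0.97119
NXs→ELX→GLM→NXs: 1.71 × 0.933 × 0.583 = 0.93014
NXs→OBL→ELX→NXs: 0.373 × 4.39 × 0.568 = 0.93008
NXs→OBL→GLM→NXs: 0.373 × 4.1 × 0.583 = 0.89158
Maximum is NXs→AUR→ELX→NXs at 0.9712; no arbitrage — every cycle loses value.

0.9712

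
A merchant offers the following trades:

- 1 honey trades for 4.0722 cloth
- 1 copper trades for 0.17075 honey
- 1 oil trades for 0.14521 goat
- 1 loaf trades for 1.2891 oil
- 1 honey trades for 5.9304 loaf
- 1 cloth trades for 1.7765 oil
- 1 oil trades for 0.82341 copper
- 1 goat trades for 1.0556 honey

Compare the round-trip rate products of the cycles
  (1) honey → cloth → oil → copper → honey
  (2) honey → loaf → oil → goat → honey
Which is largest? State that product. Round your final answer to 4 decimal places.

1.1718

(1) 4.0722 × 1.7765 × 0.82341 × 0.17075 = 1.01712
(2) 5.9304 × 1.2891 × 0.14521 × 1.0556 = 1.17184
Highest is cycle (2) at 1.1718 (>1, arbitrage).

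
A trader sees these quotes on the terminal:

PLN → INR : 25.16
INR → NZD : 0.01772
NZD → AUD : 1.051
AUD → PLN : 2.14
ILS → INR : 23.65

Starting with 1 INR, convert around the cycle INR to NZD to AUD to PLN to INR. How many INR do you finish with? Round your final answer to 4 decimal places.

1 INR × 0.01772 = 0.01772 NZD
0.01772 NZD × 1.051 = 0.01862372 AUD
0.01862372 AUD × 2.14 = 0.0398547608 PLN
0.0398547608 PLN × 25.16 = 1.002745781728 INR

1.0027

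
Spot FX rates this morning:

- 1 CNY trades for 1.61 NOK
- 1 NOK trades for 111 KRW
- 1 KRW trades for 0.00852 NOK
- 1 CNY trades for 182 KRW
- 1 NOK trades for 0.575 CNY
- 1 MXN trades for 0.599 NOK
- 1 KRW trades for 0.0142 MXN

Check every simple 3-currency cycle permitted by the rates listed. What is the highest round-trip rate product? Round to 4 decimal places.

NOK→KRW→MXN→NOK: 111 × 0.0142 × 0.599 = 0.94414
CNY→KRW→NOK→CNY: 182 × 0.00852 × 0.575 = 0.89162
Maximum is NOK→KRW→MXN→NOK at 0.9441; no arbitrage — every cycle loses value.

0.9441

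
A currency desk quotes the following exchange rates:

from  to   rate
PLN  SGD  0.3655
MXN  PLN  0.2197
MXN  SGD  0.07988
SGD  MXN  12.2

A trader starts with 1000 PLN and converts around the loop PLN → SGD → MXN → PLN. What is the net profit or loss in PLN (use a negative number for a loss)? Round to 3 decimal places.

-20.336

1000 PLN × 0.3655 = 365.5 SGD
365.5 SGD × 12.2 = 4459.1 MXN
4459.1 MXN × 0.2197 = 979.66427 PLN
Net change: 979.66427 − 1000 = -20.33573 PLN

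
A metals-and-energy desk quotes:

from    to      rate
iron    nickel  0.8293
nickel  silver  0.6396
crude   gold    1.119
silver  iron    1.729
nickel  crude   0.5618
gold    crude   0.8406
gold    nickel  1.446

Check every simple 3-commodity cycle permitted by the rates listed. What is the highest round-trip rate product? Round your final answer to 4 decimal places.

silver→iron→nickel→silver: 1.729 × 0.8293 × 0.6396 = 0.91710
nickel→crude→gold→nickel: 0.5618 × 1.119 × 1.446 = 0.90903
Maximum is silver→iron→nickel→silver at 0.9171; no arbitrage — every cycle loses value.

0.9171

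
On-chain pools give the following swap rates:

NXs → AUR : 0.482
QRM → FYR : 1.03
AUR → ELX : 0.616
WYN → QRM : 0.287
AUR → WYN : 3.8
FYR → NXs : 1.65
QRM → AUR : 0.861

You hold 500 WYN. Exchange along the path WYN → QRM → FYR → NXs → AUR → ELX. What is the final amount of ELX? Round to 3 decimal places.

72.410

500 WYN × 0.287 = 143.5 QRM
143.5 QRM × 1.03 = 147.805 FYR
147.805 FYR × 1.65 = 243.87825 NXs
243.87825 NXs × 0.482 = 117.5493165 AUR
117.5493165 AUR × 0.616 = 72.410378964 ELX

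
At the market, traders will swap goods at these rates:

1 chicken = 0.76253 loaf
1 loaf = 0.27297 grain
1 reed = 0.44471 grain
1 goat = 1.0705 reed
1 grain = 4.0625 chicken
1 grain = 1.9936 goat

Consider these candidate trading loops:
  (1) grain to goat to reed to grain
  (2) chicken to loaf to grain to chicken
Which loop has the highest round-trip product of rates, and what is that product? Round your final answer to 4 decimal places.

(1) 1.9936 × 1.0705 × 0.44471 = 0.94908
(2) 0.76253 × 0.27297 × 4.0625 = 0.84560
Highest is cycle (1) at 0.9491 (≤1, no arbitrage).

0.9491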